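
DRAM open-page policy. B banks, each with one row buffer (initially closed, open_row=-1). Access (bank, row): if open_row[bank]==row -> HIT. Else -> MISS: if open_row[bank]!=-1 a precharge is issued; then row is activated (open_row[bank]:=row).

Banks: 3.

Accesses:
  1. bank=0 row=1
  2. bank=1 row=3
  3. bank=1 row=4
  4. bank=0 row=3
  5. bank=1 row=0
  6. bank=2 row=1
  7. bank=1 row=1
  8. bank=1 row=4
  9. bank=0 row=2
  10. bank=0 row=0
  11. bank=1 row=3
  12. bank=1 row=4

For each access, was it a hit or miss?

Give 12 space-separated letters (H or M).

Acc 1: bank0 row1 -> MISS (open row1); precharges=0
Acc 2: bank1 row3 -> MISS (open row3); precharges=0
Acc 3: bank1 row4 -> MISS (open row4); precharges=1
Acc 4: bank0 row3 -> MISS (open row3); precharges=2
Acc 5: bank1 row0 -> MISS (open row0); precharges=3
Acc 6: bank2 row1 -> MISS (open row1); precharges=3
Acc 7: bank1 row1 -> MISS (open row1); precharges=4
Acc 8: bank1 row4 -> MISS (open row4); precharges=5
Acc 9: bank0 row2 -> MISS (open row2); precharges=6
Acc 10: bank0 row0 -> MISS (open row0); precharges=7
Acc 11: bank1 row3 -> MISS (open row3); precharges=8
Acc 12: bank1 row4 -> MISS (open row4); precharges=9

Answer: M M M M M M M M M M M M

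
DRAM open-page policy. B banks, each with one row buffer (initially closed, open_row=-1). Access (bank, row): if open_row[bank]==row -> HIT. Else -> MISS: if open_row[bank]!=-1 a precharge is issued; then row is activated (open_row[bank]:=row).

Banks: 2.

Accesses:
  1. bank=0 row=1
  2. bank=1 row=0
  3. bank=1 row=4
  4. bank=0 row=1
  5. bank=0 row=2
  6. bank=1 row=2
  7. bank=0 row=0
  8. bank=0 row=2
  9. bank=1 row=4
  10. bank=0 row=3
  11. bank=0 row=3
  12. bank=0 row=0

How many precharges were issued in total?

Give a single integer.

Acc 1: bank0 row1 -> MISS (open row1); precharges=0
Acc 2: bank1 row0 -> MISS (open row0); precharges=0
Acc 3: bank1 row4 -> MISS (open row4); precharges=1
Acc 4: bank0 row1 -> HIT
Acc 5: bank0 row2 -> MISS (open row2); precharges=2
Acc 6: bank1 row2 -> MISS (open row2); precharges=3
Acc 7: bank0 row0 -> MISS (open row0); precharges=4
Acc 8: bank0 row2 -> MISS (open row2); precharges=5
Acc 9: bank1 row4 -> MISS (open row4); precharges=6
Acc 10: bank0 row3 -> MISS (open row3); precharges=7
Acc 11: bank0 row3 -> HIT
Acc 12: bank0 row0 -> MISS (open row0); precharges=8

Answer: 8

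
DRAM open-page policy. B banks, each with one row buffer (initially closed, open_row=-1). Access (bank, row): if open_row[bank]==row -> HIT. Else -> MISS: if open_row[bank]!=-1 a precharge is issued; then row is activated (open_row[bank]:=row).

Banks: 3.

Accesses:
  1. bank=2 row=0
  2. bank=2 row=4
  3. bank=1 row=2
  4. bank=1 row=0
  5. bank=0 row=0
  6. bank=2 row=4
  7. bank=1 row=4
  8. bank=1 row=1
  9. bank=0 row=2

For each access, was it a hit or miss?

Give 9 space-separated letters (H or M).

Answer: M M M M M H M M M

Derivation:
Acc 1: bank2 row0 -> MISS (open row0); precharges=0
Acc 2: bank2 row4 -> MISS (open row4); precharges=1
Acc 3: bank1 row2 -> MISS (open row2); precharges=1
Acc 4: bank1 row0 -> MISS (open row0); precharges=2
Acc 5: bank0 row0 -> MISS (open row0); precharges=2
Acc 6: bank2 row4 -> HIT
Acc 7: bank1 row4 -> MISS (open row4); precharges=3
Acc 8: bank1 row1 -> MISS (open row1); precharges=4
Acc 9: bank0 row2 -> MISS (open row2); precharges=5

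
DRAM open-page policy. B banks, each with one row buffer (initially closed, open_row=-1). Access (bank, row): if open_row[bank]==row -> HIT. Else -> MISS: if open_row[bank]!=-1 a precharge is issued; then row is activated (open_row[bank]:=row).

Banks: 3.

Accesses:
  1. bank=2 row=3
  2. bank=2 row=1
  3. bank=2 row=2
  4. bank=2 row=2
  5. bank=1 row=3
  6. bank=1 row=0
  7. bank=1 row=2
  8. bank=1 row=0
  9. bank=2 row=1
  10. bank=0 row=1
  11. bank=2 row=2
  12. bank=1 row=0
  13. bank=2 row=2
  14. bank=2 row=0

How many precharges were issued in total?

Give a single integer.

Answer: 8

Derivation:
Acc 1: bank2 row3 -> MISS (open row3); precharges=0
Acc 2: bank2 row1 -> MISS (open row1); precharges=1
Acc 3: bank2 row2 -> MISS (open row2); precharges=2
Acc 4: bank2 row2 -> HIT
Acc 5: bank1 row3 -> MISS (open row3); precharges=2
Acc 6: bank1 row0 -> MISS (open row0); precharges=3
Acc 7: bank1 row2 -> MISS (open row2); precharges=4
Acc 8: bank1 row0 -> MISS (open row0); precharges=5
Acc 9: bank2 row1 -> MISS (open row1); precharges=6
Acc 10: bank0 row1 -> MISS (open row1); precharges=6
Acc 11: bank2 row2 -> MISS (open row2); precharges=7
Acc 12: bank1 row0 -> HIT
Acc 13: bank2 row2 -> HIT
Acc 14: bank2 row0 -> MISS (open row0); precharges=8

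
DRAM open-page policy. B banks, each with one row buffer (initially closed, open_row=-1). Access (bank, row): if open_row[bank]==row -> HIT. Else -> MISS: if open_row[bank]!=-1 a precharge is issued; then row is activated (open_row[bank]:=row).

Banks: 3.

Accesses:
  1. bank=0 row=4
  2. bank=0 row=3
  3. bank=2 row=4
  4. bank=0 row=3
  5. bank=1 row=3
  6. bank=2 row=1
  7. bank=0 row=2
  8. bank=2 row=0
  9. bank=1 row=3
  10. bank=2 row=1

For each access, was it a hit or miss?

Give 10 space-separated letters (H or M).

Answer: M M M H M M M M H M

Derivation:
Acc 1: bank0 row4 -> MISS (open row4); precharges=0
Acc 2: bank0 row3 -> MISS (open row3); precharges=1
Acc 3: bank2 row4 -> MISS (open row4); precharges=1
Acc 4: bank0 row3 -> HIT
Acc 5: bank1 row3 -> MISS (open row3); precharges=1
Acc 6: bank2 row1 -> MISS (open row1); precharges=2
Acc 7: bank0 row2 -> MISS (open row2); precharges=3
Acc 8: bank2 row0 -> MISS (open row0); precharges=4
Acc 9: bank1 row3 -> HIT
Acc 10: bank2 row1 -> MISS (open row1); precharges=5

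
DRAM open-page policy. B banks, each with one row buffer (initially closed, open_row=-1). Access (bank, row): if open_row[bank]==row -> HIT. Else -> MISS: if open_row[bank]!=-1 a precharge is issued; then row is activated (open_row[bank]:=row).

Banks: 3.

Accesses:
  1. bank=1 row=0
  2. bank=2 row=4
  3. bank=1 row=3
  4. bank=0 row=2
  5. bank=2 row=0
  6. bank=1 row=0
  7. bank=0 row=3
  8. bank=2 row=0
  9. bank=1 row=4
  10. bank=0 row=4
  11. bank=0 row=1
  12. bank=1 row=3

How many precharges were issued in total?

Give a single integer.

Acc 1: bank1 row0 -> MISS (open row0); precharges=0
Acc 2: bank2 row4 -> MISS (open row4); precharges=0
Acc 3: bank1 row3 -> MISS (open row3); precharges=1
Acc 4: bank0 row2 -> MISS (open row2); precharges=1
Acc 5: bank2 row0 -> MISS (open row0); precharges=2
Acc 6: bank1 row0 -> MISS (open row0); precharges=3
Acc 7: bank0 row3 -> MISS (open row3); precharges=4
Acc 8: bank2 row0 -> HIT
Acc 9: bank1 row4 -> MISS (open row4); precharges=5
Acc 10: bank0 row4 -> MISS (open row4); precharges=6
Acc 11: bank0 row1 -> MISS (open row1); precharges=7
Acc 12: bank1 row3 -> MISS (open row3); precharges=8

Answer: 8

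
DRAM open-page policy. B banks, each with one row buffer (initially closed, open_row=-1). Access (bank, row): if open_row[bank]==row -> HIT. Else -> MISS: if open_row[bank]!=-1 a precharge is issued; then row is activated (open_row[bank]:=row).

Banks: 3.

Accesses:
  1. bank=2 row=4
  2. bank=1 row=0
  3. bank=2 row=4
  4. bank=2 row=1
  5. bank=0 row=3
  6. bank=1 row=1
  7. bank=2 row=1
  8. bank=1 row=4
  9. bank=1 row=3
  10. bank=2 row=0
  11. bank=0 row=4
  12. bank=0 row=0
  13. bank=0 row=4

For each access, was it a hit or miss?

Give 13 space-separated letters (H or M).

Answer: M M H M M M H M M M M M M

Derivation:
Acc 1: bank2 row4 -> MISS (open row4); precharges=0
Acc 2: bank1 row0 -> MISS (open row0); precharges=0
Acc 3: bank2 row4 -> HIT
Acc 4: bank2 row1 -> MISS (open row1); precharges=1
Acc 5: bank0 row3 -> MISS (open row3); precharges=1
Acc 6: bank1 row1 -> MISS (open row1); precharges=2
Acc 7: bank2 row1 -> HIT
Acc 8: bank1 row4 -> MISS (open row4); precharges=3
Acc 9: bank1 row3 -> MISS (open row3); precharges=4
Acc 10: bank2 row0 -> MISS (open row0); precharges=5
Acc 11: bank0 row4 -> MISS (open row4); precharges=6
Acc 12: bank0 row0 -> MISS (open row0); precharges=7
Acc 13: bank0 row4 -> MISS (open row4); precharges=8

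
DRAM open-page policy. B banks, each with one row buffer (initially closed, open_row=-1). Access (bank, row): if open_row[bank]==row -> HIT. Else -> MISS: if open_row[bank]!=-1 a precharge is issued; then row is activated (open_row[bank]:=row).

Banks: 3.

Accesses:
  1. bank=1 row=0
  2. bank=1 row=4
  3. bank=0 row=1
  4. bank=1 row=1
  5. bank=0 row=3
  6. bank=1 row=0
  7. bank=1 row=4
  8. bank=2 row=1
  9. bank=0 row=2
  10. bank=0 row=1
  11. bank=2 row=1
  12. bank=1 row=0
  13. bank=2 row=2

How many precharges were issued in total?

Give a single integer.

Answer: 9

Derivation:
Acc 1: bank1 row0 -> MISS (open row0); precharges=0
Acc 2: bank1 row4 -> MISS (open row4); precharges=1
Acc 3: bank0 row1 -> MISS (open row1); precharges=1
Acc 4: bank1 row1 -> MISS (open row1); precharges=2
Acc 5: bank0 row3 -> MISS (open row3); precharges=3
Acc 6: bank1 row0 -> MISS (open row0); precharges=4
Acc 7: bank1 row4 -> MISS (open row4); precharges=5
Acc 8: bank2 row1 -> MISS (open row1); precharges=5
Acc 9: bank0 row2 -> MISS (open row2); precharges=6
Acc 10: bank0 row1 -> MISS (open row1); precharges=7
Acc 11: bank2 row1 -> HIT
Acc 12: bank1 row0 -> MISS (open row0); precharges=8
Acc 13: bank2 row2 -> MISS (open row2); precharges=9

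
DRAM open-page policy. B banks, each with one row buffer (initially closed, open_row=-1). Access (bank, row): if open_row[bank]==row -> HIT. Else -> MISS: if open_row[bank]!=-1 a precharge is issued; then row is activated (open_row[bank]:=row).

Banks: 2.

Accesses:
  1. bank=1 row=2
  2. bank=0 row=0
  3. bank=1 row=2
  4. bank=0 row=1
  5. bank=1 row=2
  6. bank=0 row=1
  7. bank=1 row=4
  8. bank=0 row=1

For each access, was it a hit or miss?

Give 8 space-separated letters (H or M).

Acc 1: bank1 row2 -> MISS (open row2); precharges=0
Acc 2: bank0 row0 -> MISS (open row0); precharges=0
Acc 3: bank1 row2 -> HIT
Acc 4: bank0 row1 -> MISS (open row1); precharges=1
Acc 5: bank1 row2 -> HIT
Acc 6: bank0 row1 -> HIT
Acc 7: bank1 row4 -> MISS (open row4); precharges=2
Acc 8: bank0 row1 -> HIT

Answer: M M H M H H M H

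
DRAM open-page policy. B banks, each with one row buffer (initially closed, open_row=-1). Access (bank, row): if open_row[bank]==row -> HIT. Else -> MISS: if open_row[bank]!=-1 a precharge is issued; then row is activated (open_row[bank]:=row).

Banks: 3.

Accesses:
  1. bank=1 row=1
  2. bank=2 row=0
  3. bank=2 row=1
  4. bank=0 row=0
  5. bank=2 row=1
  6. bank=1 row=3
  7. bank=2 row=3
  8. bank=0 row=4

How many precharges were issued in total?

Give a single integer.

Answer: 4

Derivation:
Acc 1: bank1 row1 -> MISS (open row1); precharges=0
Acc 2: bank2 row0 -> MISS (open row0); precharges=0
Acc 3: bank2 row1 -> MISS (open row1); precharges=1
Acc 4: bank0 row0 -> MISS (open row0); precharges=1
Acc 5: bank2 row1 -> HIT
Acc 6: bank1 row3 -> MISS (open row3); precharges=2
Acc 7: bank2 row3 -> MISS (open row3); precharges=3
Acc 8: bank0 row4 -> MISS (open row4); precharges=4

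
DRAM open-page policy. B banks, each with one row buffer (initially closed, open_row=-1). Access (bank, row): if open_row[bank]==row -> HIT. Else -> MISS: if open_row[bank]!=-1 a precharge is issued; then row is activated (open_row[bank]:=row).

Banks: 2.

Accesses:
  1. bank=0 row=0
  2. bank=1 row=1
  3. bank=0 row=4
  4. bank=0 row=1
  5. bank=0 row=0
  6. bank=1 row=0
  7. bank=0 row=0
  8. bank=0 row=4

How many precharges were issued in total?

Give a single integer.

Acc 1: bank0 row0 -> MISS (open row0); precharges=0
Acc 2: bank1 row1 -> MISS (open row1); precharges=0
Acc 3: bank0 row4 -> MISS (open row4); precharges=1
Acc 4: bank0 row1 -> MISS (open row1); precharges=2
Acc 5: bank0 row0 -> MISS (open row0); precharges=3
Acc 6: bank1 row0 -> MISS (open row0); precharges=4
Acc 7: bank0 row0 -> HIT
Acc 8: bank0 row4 -> MISS (open row4); precharges=5

Answer: 5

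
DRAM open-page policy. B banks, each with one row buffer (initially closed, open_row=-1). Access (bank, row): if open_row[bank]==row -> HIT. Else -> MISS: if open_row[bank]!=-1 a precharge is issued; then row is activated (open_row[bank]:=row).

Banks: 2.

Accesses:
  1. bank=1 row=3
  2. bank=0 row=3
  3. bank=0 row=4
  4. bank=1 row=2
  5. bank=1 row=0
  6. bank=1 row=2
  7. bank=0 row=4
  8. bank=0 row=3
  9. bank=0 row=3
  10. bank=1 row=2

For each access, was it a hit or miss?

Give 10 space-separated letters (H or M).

Acc 1: bank1 row3 -> MISS (open row3); precharges=0
Acc 2: bank0 row3 -> MISS (open row3); precharges=0
Acc 3: bank0 row4 -> MISS (open row4); precharges=1
Acc 4: bank1 row2 -> MISS (open row2); precharges=2
Acc 5: bank1 row0 -> MISS (open row0); precharges=3
Acc 6: bank1 row2 -> MISS (open row2); precharges=4
Acc 7: bank0 row4 -> HIT
Acc 8: bank0 row3 -> MISS (open row3); precharges=5
Acc 9: bank0 row3 -> HIT
Acc 10: bank1 row2 -> HIT

Answer: M M M M M M H M H H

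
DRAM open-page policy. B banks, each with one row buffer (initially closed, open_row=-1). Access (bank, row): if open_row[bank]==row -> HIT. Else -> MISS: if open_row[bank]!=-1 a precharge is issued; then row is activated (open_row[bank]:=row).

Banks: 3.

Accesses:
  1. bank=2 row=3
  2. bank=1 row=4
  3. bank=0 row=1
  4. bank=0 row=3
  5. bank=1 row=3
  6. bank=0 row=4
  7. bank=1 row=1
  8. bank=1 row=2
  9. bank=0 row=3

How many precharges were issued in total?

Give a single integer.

Acc 1: bank2 row3 -> MISS (open row3); precharges=0
Acc 2: bank1 row4 -> MISS (open row4); precharges=0
Acc 3: bank0 row1 -> MISS (open row1); precharges=0
Acc 4: bank0 row3 -> MISS (open row3); precharges=1
Acc 5: bank1 row3 -> MISS (open row3); precharges=2
Acc 6: bank0 row4 -> MISS (open row4); precharges=3
Acc 7: bank1 row1 -> MISS (open row1); precharges=4
Acc 8: bank1 row2 -> MISS (open row2); precharges=5
Acc 9: bank0 row3 -> MISS (open row3); precharges=6

Answer: 6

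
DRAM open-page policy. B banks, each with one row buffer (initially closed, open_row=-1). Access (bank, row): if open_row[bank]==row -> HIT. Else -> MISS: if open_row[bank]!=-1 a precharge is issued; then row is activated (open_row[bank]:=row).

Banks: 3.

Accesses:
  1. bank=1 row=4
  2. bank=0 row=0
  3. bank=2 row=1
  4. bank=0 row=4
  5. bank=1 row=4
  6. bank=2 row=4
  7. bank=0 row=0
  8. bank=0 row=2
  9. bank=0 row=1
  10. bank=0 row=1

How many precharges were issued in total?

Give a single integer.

Acc 1: bank1 row4 -> MISS (open row4); precharges=0
Acc 2: bank0 row0 -> MISS (open row0); precharges=0
Acc 3: bank2 row1 -> MISS (open row1); precharges=0
Acc 4: bank0 row4 -> MISS (open row4); precharges=1
Acc 5: bank1 row4 -> HIT
Acc 6: bank2 row4 -> MISS (open row4); precharges=2
Acc 7: bank0 row0 -> MISS (open row0); precharges=3
Acc 8: bank0 row2 -> MISS (open row2); precharges=4
Acc 9: bank0 row1 -> MISS (open row1); precharges=5
Acc 10: bank0 row1 -> HIT

Answer: 5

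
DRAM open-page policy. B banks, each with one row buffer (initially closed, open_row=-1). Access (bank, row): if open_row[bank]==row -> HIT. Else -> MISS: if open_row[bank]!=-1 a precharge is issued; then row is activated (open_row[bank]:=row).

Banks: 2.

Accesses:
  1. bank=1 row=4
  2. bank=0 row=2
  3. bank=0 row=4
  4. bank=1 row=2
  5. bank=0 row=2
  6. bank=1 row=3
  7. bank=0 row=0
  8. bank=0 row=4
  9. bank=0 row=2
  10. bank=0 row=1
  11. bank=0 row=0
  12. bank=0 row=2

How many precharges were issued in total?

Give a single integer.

Answer: 10

Derivation:
Acc 1: bank1 row4 -> MISS (open row4); precharges=0
Acc 2: bank0 row2 -> MISS (open row2); precharges=0
Acc 3: bank0 row4 -> MISS (open row4); precharges=1
Acc 4: bank1 row2 -> MISS (open row2); precharges=2
Acc 5: bank0 row2 -> MISS (open row2); precharges=3
Acc 6: bank1 row3 -> MISS (open row3); precharges=4
Acc 7: bank0 row0 -> MISS (open row0); precharges=5
Acc 8: bank0 row4 -> MISS (open row4); precharges=6
Acc 9: bank0 row2 -> MISS (open row2); precharges=7
Acc 10: bank0 row1 -> MISS (open row1); precharges=8
Acc 11: bank0 row0 -> MISS (open row0); precharges=9
Acc 12: bank0 row2 -> MISS (open row2); precharges=10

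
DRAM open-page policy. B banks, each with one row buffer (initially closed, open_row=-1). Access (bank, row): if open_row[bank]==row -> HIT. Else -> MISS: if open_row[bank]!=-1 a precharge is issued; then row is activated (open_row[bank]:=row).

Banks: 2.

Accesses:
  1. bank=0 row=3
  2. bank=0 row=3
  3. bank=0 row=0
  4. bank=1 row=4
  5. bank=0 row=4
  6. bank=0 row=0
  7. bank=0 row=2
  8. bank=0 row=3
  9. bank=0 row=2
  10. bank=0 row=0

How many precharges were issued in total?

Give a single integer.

Answer: 7

Derivation:
Acc 1: bank0 row3 -> MISS (open row3); precharges=0
Acc 2: bank0 row3 -> HIT
Acc 3: bank0 row0 -> MISS (open row0); precharges=1
Acc 4: bank1 row4 -> MISS (open row4); precharges=1
Acc 5: bank0 row4 -> MISS (open row4); precharges=2
Acc 6: bank0 row0 -> MISS (open row0); precharges=3
Acc 7: bank0 row2 -> MISS (open row2); precharges=4
Acc 8: bank0 row3 -> MISS (open row3); precharges=5
Acc 9: bank0 row2 -> MISS (open row2); precharges=6
Acc 10: bank0 row0 -> MISS (open row0); precharges=7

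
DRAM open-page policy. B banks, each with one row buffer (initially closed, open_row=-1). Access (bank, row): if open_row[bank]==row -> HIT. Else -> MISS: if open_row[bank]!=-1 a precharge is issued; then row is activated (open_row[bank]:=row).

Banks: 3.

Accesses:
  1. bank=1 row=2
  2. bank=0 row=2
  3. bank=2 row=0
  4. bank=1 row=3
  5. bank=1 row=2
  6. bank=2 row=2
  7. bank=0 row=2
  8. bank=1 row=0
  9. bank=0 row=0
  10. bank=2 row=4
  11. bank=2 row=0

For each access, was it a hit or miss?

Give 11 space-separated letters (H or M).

Answer: M M M M M M H M M M M

Derivation:
Acc 1: bank1 row2 -> MISS (open row2); precharges=0
Acc 2: bank0 row2 -> MISS (open row2); precharges=0
Acc 3: bank2 row0 -> MISS (open row0); precharges=0
Acc 4: bank1 row3 -> MISS (open row3); precharges=1
Acc 5: bank1 row2 -> MISS (open row2); precharges=2
Acc 6: bank2 row2 -> MISS (open row2); precharges=3
Acc 7: bank0 row2 -> HIT
Acc 8: bank1 row0 -> MISS (open row0); precharges=4
Acc 9: bank0 row0 -> MISS (open row0); precharges=5
Acc 10: bank2 row4 -> MISS (open row4); precharges=6
Acc 11: bank2 row0 -> MISS (open row0); precharges=7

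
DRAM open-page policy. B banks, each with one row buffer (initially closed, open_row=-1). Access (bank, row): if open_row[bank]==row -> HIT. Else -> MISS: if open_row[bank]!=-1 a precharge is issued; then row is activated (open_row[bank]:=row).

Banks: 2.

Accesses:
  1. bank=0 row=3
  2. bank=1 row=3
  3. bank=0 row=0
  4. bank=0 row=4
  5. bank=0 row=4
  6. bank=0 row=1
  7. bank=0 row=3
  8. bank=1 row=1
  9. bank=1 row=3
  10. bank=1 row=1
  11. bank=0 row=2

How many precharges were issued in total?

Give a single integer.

Acc 1: bank0 row3 -> MISS (open row3); precharges=0
Acc 2: bank1 row3 -> MISS (open row3); precharges=0
Acc 3: bank0 row0 -> MISS (open row0); precharges=1
Acc 4: bank0 row4 -> MISS (open row4); precharges=2
Acc 5: bank0 row4 -> HIT
Acc 6: bank0 row1 -> MISS (open row1); precharges=3
Acc 7: bank0 row3 -> MISS (open row3); precharges=4
Acc 8: bank1 row1 -> MISS (open row1); precharges=5
Acc 9: bank1 row3 -> MISS (open row3); precharges=6
Acc 10: bank1 row1 -> MISS (open row1); precharges=7
Acc 11: bank0 row2 -> MISS (open row2); precharges=8

Answer: 8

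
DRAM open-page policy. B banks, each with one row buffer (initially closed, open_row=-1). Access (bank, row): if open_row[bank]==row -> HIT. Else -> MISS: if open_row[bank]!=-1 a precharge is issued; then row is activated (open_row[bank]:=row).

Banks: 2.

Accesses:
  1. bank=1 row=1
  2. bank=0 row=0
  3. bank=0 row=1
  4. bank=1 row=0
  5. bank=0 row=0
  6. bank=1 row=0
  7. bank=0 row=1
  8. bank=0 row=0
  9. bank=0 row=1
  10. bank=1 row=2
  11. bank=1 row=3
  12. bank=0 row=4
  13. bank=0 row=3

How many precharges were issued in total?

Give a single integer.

Acc 1: bank1 row1 -> MISS (open row1); precharges=0
Acc 2: bank0 row0 -> MISS (open row0); precharges=0
Acc 3: bank0 row1 -> MISS (open row1); precharges=1
Acc 4: bank1 row0 -> MISS (open row0); precharges=2
Acc 5: bank0 row0 -> MISS (open row0); precharges=3
Acc 6: bank1 row0 -> HIT
Acc 7: bank0 row1 -> MISS (open row1); precharges=4
Acc 8: bank0 row0 -> MISS (open row0); precharges=5
Acc 9: bank0 row1 -> MISS (open row1); precharges=6
Acc 10: bank1 row2 -> MISS (open row2); precharges=7
Acc 11: bank1 row3 -> MISS (open row3); precharges=8
Acc 12: bank0 row4 -> MISS (open row4); precharges=9
Acc 13: bank0 row3 -> MISS (open row3); precharges=10

Answer: 10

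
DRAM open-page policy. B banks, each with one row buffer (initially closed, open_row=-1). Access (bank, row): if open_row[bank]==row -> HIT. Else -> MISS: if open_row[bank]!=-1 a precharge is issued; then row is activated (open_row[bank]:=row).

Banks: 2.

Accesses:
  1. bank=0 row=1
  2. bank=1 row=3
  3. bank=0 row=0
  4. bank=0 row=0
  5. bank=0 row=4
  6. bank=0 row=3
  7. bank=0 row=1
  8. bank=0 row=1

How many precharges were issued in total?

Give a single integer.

Acc 1: bank0 row1 -> MISS (open row1); precharges=0
Acc 2: bank1 row3 -> MISS (open row3); precharges=0
Acc 3: bank0 row0 -> MISS (open row0); precharges=1
Acc 4: bank0 row0 -> HIT
Acc 5: bank0 row4 -> MISS (open row4); precharges=2
Acc 6: bank0 row3 -> MISS (open row3); precharges=3
Acc 7: bank0 row1 -> MISS (open row1); precharges=4
Acc 8: bank0 row1 -> HIT

Answer: 4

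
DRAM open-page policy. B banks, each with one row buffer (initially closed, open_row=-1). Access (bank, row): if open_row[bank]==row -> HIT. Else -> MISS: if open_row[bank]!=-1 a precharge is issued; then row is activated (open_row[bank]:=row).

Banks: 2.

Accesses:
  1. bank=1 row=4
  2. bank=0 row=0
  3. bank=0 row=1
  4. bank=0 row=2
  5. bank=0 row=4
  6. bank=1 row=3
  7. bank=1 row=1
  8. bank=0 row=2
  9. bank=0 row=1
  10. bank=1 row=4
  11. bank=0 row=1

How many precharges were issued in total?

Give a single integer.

Answer: 8

Derivation:
Acc 1: bank1 row4 -> MISS (open row4); precharges=0
Acc 2: bank0 row0 -> MISS (open row0); precharges=0
Acc 3: bank0 row1 -> MISS (open row1); precharges=1
Acc 4: bank0 row2 -> MISS (open row2); precharges=2
Acc 5: bank0 row4 -> MISS (open row4); precharges=3
Acc 6: bank1 row3 -> MISS (open row3); precharges=4
Acc 7: bank1 row1 -> MISS (open row1); precharges=5
Acc 8: bank0 row2 -> MISS (open row2); precharges=6
Acc 9: bank0 row1 -> MISS (open row1); precharges=7
Acc 10: bank1 row4 -> MISS (open row4); precharges=8
Acc 11: bank0 row1 -> HIT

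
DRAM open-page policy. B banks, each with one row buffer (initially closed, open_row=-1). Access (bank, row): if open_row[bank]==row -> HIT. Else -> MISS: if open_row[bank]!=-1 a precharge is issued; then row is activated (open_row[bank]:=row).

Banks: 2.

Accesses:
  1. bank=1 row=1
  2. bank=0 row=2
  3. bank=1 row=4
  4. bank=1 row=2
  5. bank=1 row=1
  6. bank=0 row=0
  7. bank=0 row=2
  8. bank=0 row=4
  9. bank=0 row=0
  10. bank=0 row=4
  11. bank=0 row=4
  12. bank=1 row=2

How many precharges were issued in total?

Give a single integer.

Answer: 9

Derivation:
Acc 1: bank1 row1 -> MISS (open row1); precharges=0
Acc 2: bank0 row2 -> MISS (open row2); precharges=0
Acc 3: bank1 row4 -> MISS (open row4); precharges=1
Acc 4: bank1 row2 -> MISS (open row2); precharges=2
Acc 5: bank1 row1 -> MISS (open row1); precharges=3
Acc 6: bank0 row0 -> MISS (open row0); precharges=4
Acc 7: bank0 row2 -> MISS (open row2); precharges=5
Acc 8: bank0 row4 -> MISS (open row4); precharges=6
Acc 9: bank0 row0 -> MISS (open row0); precharges=7
Acc 10: bank0 row4 -> MISS (open row4); precharges=8
Acc 11: bank0 row4 -> HIT
Acc 12: bank1 row2 -> MISS (open row2); precharges=9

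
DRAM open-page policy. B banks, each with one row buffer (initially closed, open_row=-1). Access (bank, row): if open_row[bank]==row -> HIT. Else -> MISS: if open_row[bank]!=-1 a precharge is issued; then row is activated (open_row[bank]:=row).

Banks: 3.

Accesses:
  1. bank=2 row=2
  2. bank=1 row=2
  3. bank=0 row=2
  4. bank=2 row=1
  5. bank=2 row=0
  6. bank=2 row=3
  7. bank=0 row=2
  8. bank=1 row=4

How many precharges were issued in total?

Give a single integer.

Acc 1: bank2 row2 -> MISS (open row2); precharges=0
Acc 2: bank1 row2 -> MISS (open row2); precharges=0
Acc 3: bank0 row2 -> MISS (open row2); precharges=0
Acc 4: bank2 row1 -> MISS (open row1); precharges=1
Acc 5: bank2 row0 -> MISS (open row0); precharges=2
Acc 6: bank2 row3 -> MISS (open row3); precharges=3
Acc 7: bank0 row2 -> HIT
Acc 8: bank1 row4 -> MISS (open row4); precharges=4

Answer: 4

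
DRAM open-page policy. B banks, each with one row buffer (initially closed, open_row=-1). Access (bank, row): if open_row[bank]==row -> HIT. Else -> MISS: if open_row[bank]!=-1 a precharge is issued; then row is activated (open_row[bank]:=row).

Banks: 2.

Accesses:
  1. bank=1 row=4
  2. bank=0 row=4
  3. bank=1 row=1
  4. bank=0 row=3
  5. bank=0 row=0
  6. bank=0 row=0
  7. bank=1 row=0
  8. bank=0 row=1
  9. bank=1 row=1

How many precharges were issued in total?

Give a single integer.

Acc 1: bank1 row4 -> MISS (open row4); precharges=0
Acc 2: bank0 row4 -> MISS (open row4); precharges=0
Acc 3: bank1 row1 -> MISS (open row1); precharges=1
Acc 4: bank0 row3 -> MISS (open row3); precharges=2
Acc 5: bank0 row0 -> MISS (open row0); precharges=3
Acc 6: bank0 row0 -> HIT
Acc 7: bank1 row0 -> MISS (open row0); precharges=4
Acc 8: bank0 row1 -> MISS (open row1); precharges=5
Acc 9: bank1 row1 -> MISS (open row1); precharges=6

Answer: 6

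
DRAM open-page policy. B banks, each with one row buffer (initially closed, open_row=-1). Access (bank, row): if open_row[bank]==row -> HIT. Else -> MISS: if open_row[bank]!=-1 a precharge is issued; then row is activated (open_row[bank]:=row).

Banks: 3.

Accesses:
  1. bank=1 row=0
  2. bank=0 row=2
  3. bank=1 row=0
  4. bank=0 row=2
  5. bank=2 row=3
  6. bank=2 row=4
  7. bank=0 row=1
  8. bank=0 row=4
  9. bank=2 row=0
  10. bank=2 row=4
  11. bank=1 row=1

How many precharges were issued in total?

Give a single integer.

Answer: 6

Derivation:
Acc 1: bank1 row0 -> MISS (open row0); precharges=0
Acc 2: bank0 row2 -> MISS (open row2); precharges=0
Acc 3: bank1 row0 -> HIT
Acc 4: bank0 row2 -> HIT
Acc 5: bank2 row3 -> MISS (open row3); precharges=0
Acc 6: bank2 row4 -> MISS (open row4); precharges=1
Acc 7: bank0 row1 -> MISS (open row1); precharges=2
Acc 8: bank0 row4 -> MISS (open row4); precharges=3
Acc 9: bank2 row0 -> MISS (open row0); precharges=4
Acc 10: bank2 row4 -> MISS (open row4); precharges=5
Acc 11: bank1 row1 -> MISS (open row1); precharges=6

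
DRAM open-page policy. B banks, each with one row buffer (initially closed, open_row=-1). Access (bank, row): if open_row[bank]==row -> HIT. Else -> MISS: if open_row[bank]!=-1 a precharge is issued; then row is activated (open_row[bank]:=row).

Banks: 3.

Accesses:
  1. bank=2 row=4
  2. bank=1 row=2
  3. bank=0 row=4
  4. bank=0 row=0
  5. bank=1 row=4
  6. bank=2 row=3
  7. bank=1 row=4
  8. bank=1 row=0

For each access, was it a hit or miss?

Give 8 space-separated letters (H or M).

Answer: M M M M M M H M

Derivation:
Acc 1: bank2 row4 -> MISS (open row4); precharges=0
Acc 2: bank1 row2 -> MISS (open row2); precharges=0
Acc 3: bank0 row4 -> MISS (open row4); precharges=0
Acc 4: bank0 row0 -> MISS (open row0); precharges=1
Acc 5: bank1 row4 -> MISS (open row4); precharges=2
Acc 6: bank2 row3 -> MISS (open row3); precharges=3
Acc 7: bank1 row4 -> HIT
Acc 8: bank1 row0 -> MISS (open row0); precharges=4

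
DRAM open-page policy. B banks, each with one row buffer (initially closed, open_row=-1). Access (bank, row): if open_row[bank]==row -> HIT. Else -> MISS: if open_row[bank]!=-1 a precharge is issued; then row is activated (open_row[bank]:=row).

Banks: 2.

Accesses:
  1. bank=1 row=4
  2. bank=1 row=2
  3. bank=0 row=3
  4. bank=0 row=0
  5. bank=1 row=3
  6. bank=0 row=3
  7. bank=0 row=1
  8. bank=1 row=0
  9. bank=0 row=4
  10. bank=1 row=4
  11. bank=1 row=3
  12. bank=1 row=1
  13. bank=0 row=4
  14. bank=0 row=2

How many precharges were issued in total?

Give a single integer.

Acc 1: bank1 row4 -> MISS (open row4); precharges=0
Acc 2: bank1 row2 -> MISS (open row2); precharges=1
Acc 3: bank0 row3 -> MISS (open row3); precharges=1
Acc 4: bank0 row0 -> MISS (open row0); precharges=2
Acc 5: bank1 row3 -> MISS (open row3); precharges=3
Acc 6: bank0 row3 -> MISS (open row3); precharges=4
Acc 7: bank0 row1 -> MISS (open row1); precharges=5
Acc 8: bank1 row0 -> MISS (open row0); precharges=6
Acc 9: bank0 row4 -> MISS (open row4); precharges=7
Acc 10: bank1 row4 -> MISS (open row4); precharges=8
Acc 11: bank1 row3 -> MISS (open row3); precharges=9
Acc 12: bank1 row1 -> MISS (open row1); precharges=10
Acc 13: bank0 row4 -> HIT
Acc 14: bank0 row2 -> MISS (open row2); precharges=11

Answer: 11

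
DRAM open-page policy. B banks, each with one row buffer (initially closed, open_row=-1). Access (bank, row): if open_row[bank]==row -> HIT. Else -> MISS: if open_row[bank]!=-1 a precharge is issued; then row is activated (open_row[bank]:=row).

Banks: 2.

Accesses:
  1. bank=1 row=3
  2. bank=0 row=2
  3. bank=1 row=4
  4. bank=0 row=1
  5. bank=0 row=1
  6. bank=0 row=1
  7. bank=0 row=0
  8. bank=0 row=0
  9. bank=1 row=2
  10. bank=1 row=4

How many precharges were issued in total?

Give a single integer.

Answer: 5

Derivation:
Acc 1: bank1 row3 -> MISS (open row3); precharges=0
Acc 2: bank0 row2 -> MISS (open row2); precharges=0
Acc 3: bank1 row4 -> MISS (open row4); precharges=1
Acc 4: bank0 row1 -> MISS (open row1); precharges=2
Acc 5: bank0 row1 -> HIT
Acc 6: bank0 row1 -> HIT
Acc 7: bank0 row0 -> MISS (open row0); precharges=3
Acc 8: bank0 row0 -> HIT
Acc 9: bank1 row2 -> MISS (open row2); precharges=4
Acc 10: bank1 row4 -> MISS (open row4); precharges=5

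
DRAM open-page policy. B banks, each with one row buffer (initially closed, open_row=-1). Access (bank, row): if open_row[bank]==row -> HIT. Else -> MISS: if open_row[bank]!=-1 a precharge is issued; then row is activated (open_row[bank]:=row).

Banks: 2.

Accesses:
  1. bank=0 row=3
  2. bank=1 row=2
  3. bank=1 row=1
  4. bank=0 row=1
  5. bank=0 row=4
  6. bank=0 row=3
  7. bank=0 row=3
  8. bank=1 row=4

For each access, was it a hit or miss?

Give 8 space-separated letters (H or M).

Acc 1: bank0 row3 -> MISS (open row3); precharges=0
Acc 2: bank1 row2 -> MISS (open row2); precharges=0
Acc 3: bank1 row1 -> MISS (open row1); precharges=1
Acc 4: bank0 row1 -> MISS (open row1); precharges=2
Acc 5: bank0 row4 -> MISS (open row4); precharges=3
Acc 6: bank0 row3 -> MISS (open row3); precharges=4
Acc 7: bank0 row3 -> HIT
Acc 8: bank1 row4 -> MISS (open row4); precharges=5

Answer: M M M M M M H M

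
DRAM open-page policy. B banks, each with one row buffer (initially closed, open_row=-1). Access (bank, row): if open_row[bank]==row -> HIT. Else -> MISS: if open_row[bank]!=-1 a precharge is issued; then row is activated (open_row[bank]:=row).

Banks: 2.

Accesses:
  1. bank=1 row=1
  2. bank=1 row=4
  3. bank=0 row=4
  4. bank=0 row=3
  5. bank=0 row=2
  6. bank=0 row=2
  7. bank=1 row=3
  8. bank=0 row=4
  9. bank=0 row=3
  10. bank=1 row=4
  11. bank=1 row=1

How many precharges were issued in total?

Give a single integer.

Acc 1: bank1 row1 -> MISS (open row1); precharges=0
Acc 2: bank1 row4 -> MISS (open row4); precharges=1
Acc 3: bank0 row4 -> MISS (open row4); precharges=1
Acc 4: bank0 row3 -> MISS (open row3); precharges=2
Acc 5: bank0 row2 -> MISS (open row2); precharges=3
Acc 6: bank0 row2 -> HIT
Acc 7: bank1 row3 -> MISS (open row3); precharges=4
Acc 8: bank0 row4 -> MISS (open row4); precharges=5
Acc 9: bank0 row3 -> MISS (open row3); precharges=6
Acc 10: bank1 row4 -> MISS (open row4); precharges=7
Acc 11: bank1 row1 -> MISS (open row1); precharges=8

Answer: 8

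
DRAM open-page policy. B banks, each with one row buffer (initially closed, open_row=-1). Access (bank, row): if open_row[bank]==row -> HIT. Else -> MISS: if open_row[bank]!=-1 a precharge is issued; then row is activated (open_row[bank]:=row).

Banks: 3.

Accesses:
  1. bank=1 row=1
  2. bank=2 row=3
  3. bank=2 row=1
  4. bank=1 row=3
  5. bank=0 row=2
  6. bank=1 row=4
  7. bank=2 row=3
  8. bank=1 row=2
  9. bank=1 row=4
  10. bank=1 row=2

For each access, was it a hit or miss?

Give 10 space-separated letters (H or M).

Answer: M M M M M M M M M M

Derivation:
Acc 1: bank1 row1 -> MISS (open row1); precharges=0
Acc 2: bank2 row3 -> MISS (open row3); precharges=0
Acc 3: bank2 row1 -> MISS (open row1); precharges=1
Acc 4: bank1 row3 -> MISS (open row3); precharges=2
Acc 5: bank0 row2 -> MISS (open row2); precharges=2
Acc 6: bank1 row4 -> MISS (open row4); precharges=3
Acc 7: bank2 row3 -> MISS (open row3); precharges=4
Acc 8: bank1 row2 -> MISS (open row2); precharges=5
Acc 9: bank1 row4 -> MISS (open row4); precharges=6
Acc 10: bank1 row2 -> MISS (open row2); precharges=7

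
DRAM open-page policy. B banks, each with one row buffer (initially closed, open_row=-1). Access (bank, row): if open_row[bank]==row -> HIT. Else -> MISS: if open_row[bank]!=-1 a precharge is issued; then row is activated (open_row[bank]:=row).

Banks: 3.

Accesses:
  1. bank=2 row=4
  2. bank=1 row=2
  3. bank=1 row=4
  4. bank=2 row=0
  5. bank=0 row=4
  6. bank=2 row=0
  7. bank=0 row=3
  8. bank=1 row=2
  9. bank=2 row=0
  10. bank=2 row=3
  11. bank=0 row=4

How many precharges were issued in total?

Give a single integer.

Answer: 6

Derivation:
Acc 1: bank2 row4 -> MISS (open row4); precharges=0
Acc 2: bank1 row2 -> MISS (open row2); precharges=0
Acc 3: bank1 row4 -> MISS (open row4); precharges=1
Acc 4: bank2 row0 -> MISS (open row0); precharges=2
Acc 5: bank0 row4 -> MISS (open row4); precharges=2
Acc 6: bank2 row0 -> HIT
Acc 7: bank0 row3 -> MISS (open row3); precharges=3
Acc 8: bank1 row2 -> MISS (open row2); precharges=4
Acc 9: bank2 row0 -> HIT
Acc 10: bank2 row3 -> MISS (open row3); precharges=5
Acc 11: bank0 row4 -> MISS (open row4); precharges=6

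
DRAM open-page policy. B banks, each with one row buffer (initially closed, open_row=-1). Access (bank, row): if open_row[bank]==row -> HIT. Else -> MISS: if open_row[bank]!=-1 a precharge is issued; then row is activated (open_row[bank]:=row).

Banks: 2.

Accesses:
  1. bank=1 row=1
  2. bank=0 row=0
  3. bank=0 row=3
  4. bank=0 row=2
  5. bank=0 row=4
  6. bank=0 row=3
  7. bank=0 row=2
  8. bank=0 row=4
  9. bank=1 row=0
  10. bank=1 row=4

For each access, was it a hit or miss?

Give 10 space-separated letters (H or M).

Answer: M M M M M M M M M M

Derivation:
Acc 1: bank1 row1 -> MISS (open row1); precharges=0
Acc 2: bank0 row0 -> MISS (open row0); precharges=0
Acc 3: bank0 row3 -> MISS (open row3); precharges=1
Acc 4: bank0 row2 -> MISS (open row2); precharges=2
Acc 5: bank0 row4 -> MISS (open row4); precharges=3
Acc 6: bank0 row3 -> MISS (open row3); precharges=4
Acc 7: bank0 row2 -> MISS (open row2); precharges=5
Acc 8: bank0 row4 -> MISS (open row4); precharges=6
Acc 9: bank1 row0 -> MISS (open row0); precharges=7
Acc 10: bank1 row4 -> MISS (open row4); precharges=8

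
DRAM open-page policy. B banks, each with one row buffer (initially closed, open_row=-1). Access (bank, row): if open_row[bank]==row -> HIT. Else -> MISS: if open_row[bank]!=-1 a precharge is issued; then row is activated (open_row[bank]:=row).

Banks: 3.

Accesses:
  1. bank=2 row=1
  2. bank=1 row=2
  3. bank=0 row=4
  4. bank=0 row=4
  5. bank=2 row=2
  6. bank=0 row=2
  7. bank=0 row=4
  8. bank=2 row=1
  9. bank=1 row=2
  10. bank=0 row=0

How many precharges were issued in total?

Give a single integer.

Answer: 5

Derivation:
Acc 1: bank2 row1 -> MISS (open row1); precharges=0
Acc 2: bank1 row2 -> MISS (open row2); precharges=0
Acc 3: bank0 row4 -> MISS (open row4); precharges=0
Acc 4: bank0 row4 -> HIT
Acc 5: bank2 row2 -> MISS (open row2); precharges=1
Acc 6: bank0 row2 -> MISS (open row2); precharges=2
Acc 7: bank0 row4 -> MISS (open row4); precharges=3
Acc 8: bank2 row1 -> MISS (open row1); precharges=4
Acc 9: bank1 row2 -> HIT
Acc 10: bank0 row0 -> MISS (open row0); precharges=5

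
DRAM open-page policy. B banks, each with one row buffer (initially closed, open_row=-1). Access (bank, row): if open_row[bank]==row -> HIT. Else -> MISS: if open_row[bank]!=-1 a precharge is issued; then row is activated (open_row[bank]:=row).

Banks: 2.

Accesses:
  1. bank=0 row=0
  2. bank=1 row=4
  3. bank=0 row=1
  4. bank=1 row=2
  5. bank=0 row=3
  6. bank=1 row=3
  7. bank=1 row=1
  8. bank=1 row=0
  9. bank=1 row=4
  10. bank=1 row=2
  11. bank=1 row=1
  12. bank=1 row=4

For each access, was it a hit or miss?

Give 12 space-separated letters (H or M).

Answer: M M M M M M M M M M M M

Derivation:
Acc 1: bank0 row0 -> MISS (open row0); precharges=0
Acc 2: bank1 row4 -> MISS (open row4); precharges=0
Acc 3: bank0 row1 -> MISS (open row1); precharges=1
Acc 4: bank1 row2 -> MISS (open row2); precharges=2
Acc 5: bank0 row3 -> MISS (open row3); precharges=3
Acc 6: bank1 row3 -> MISS (open row3); precharges=4
Acc 7: bank1 row1 -> MISS (open row1); precharges=5
Acc 8: bank1 row0 -> MISS (open row0); precharges=6
Acc 9: bank1 row4 -> MISS (open row4); precharges=7
Acc 10: bank1 row2 -> MISS (open row2); precharges=8
Acc 11: bank1 row1 -> MISS (open row1); precharges=9
Acc 12: bank1 row4 -> MISS (open row4); precharges=10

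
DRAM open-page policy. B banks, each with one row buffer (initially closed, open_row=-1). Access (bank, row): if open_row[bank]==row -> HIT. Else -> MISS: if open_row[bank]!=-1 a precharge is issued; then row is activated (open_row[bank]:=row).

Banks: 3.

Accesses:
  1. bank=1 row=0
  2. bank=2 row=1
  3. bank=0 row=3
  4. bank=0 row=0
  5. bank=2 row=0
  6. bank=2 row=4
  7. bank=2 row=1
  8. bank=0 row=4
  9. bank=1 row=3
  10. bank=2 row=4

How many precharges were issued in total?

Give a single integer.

Answer: 7

Derivation:
Acc 1: bank1 row0 -> MISS (open row0); precharges=0
Acc 2: bank2 row1 -> MISS (open row1); precharges=0
Acc 3: bank0 row3 -> MISS (open row3); precharges=0
Acc 4: bank0 row0 -> MISS (open row0); precharges=1
Acc 5: bank2 row0 -> MISS (open row0); precharges=2
Acc 6: bank2 row4 -> MISS (open row4); precharges=3
Acc 7: bank2 row1 -> MISS (open row1); precharges=4
Acc 8: bank0 row4 -> MISS (open row4); precharges=5
Acc 9: bank1 row3 -> MISS (open row3); precharges=6
Acc 10: bank2 row4 -> MISS (open row4); precharges=7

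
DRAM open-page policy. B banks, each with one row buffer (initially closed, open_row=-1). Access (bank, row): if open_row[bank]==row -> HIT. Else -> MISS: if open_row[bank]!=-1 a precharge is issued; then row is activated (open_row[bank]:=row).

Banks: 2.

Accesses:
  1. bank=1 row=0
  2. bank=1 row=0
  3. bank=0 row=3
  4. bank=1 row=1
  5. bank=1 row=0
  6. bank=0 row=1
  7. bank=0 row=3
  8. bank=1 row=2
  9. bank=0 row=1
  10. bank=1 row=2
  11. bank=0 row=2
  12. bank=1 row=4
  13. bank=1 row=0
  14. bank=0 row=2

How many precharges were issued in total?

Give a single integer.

Acc 1: bank1 row0 -> MISS (open row0); precharges=0
Acc 2: bank1 row0 -> HIT
Acc 3: bank0 row3 -> MISS (open row3); precharges=0
Acc 4: bank1 row1 -> MISS (open row1); precharges=1
Acc 5: bank1 row0 -> MISS (open row0); precharges=2
Acc 6: bank0 row1 -> MISS (open row1); precharges=3
Acc 7: bank0 row3 -> MISS (open row3); precharges=4
Acc 8: bank1 row2 -> MISS (open row2); precharges=5
Acc 9: bank0 row1 -> MISS (open row1); precharges=6
Acc 10: bank1 row2 -> HIT
Acc 11: bank0 row2 -> MISS (open row2); precharges=7
Acc 12: bank1 row4 -> MISS (open row4); precharges=8
Acc 13: bank1 row0 -> MISS (open row0); precharges=9
Acc 14: bank0 row2 -> HIT

Answer: 9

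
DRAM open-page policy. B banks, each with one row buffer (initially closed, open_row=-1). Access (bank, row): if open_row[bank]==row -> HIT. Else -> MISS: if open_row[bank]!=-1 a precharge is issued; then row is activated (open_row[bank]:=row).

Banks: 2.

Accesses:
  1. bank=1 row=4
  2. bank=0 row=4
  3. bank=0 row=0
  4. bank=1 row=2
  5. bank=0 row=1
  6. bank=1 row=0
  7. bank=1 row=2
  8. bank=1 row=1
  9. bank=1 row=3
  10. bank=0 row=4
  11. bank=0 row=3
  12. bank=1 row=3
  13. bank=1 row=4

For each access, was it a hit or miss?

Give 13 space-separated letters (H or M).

Acc 1: bank1 row4 -> MISS (open row4); precharges=0
Acc 2: bank0 row4 -> MISS (open row4); precharges=0
Acc 3: bank0 row0 -> MISS (open row0); precharges=1
Acc 4: bank1 row2 -> MISS (open row2); precharges=2
Acc 5: bank0 row1 -> MISS (open row1); precharges=3
Acc 6: bank1 row0 -> MISS (open row0); precharges=4
Acc 7: bank1 row2 -> MISS (open row2); precharges=5
Acc 8: bank1 row1 -> MISS (open row1); precharges=6
Acc 9: bank1 row3 -> MISS (open row3); precharges=7
Acc 10: bank0 row4 -> MISS (open row4); precharges=8
Acc 11: bank0 row3 -> MISS (open row3); precharges=9
Acc 12: bank1 row3 -> HIT
Acc 13: bank1 row4 -> MISS (open row4); precharges=10

Answer: M M M M M M M M M M M H M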